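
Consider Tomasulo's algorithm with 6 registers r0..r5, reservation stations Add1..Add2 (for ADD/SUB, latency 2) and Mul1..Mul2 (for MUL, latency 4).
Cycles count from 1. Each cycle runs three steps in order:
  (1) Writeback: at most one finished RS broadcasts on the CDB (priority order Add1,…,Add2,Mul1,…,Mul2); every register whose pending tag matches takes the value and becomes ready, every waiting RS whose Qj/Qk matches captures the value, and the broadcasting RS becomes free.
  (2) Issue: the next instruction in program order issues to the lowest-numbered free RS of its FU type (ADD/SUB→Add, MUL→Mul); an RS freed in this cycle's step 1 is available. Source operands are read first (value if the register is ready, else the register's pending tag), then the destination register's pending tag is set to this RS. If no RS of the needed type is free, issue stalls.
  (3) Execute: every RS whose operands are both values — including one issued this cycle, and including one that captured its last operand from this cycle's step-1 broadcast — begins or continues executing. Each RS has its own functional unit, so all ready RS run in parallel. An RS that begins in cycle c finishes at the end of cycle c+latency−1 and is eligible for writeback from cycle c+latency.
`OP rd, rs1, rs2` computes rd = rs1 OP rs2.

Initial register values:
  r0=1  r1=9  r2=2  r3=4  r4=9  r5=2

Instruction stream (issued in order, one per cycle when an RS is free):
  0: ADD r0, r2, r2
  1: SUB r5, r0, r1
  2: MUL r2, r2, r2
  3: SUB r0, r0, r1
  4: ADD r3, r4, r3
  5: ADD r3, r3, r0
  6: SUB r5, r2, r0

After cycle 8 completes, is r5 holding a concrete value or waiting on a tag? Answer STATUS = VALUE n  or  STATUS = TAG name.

STATUS = TAG Add2

c1: issue ADD r0<-Add1 | r0:Add1,r1:9,r2:2,r3:4,r4:9,r5:2
c2: issue SUB r5<-Add2 | r0:Add1,r1:9,r2:2,r3:4,r4:9,r5:Add2
c3: CDB Add1=4; issue MUL r2<-Mul1 | r0:4,r1:9,r2:Mul1,r3:4,r4:9,r5:Add2
c4: issue SUB r0<-Add1 | r0:Add1,r1:9,r2:Mul1,r3:4,r4:9,r5:Add2
c5: CDB Add2=-5; issue ADD r3<-Add2 | r0:Add1,r1:9,r2:Mul1,r3:Add2,r4:9,r5:-5
c6: CDB Add1=-5; issue ADD r3<-Add1 | r0:-5,r1:9,r2:Mul1,r3:Add1,r4:9,r5:-5
c7: CDB Add2=13; issue SUB r5<-Add2 | r0:-5,r1:9,r2:Mul1,r3:Add1,r4:9,r5:Add2
c8: CDB Mul1=4 | r0:-5,r1:9,r2:4,r3:Add1,r4:9,r5:Add2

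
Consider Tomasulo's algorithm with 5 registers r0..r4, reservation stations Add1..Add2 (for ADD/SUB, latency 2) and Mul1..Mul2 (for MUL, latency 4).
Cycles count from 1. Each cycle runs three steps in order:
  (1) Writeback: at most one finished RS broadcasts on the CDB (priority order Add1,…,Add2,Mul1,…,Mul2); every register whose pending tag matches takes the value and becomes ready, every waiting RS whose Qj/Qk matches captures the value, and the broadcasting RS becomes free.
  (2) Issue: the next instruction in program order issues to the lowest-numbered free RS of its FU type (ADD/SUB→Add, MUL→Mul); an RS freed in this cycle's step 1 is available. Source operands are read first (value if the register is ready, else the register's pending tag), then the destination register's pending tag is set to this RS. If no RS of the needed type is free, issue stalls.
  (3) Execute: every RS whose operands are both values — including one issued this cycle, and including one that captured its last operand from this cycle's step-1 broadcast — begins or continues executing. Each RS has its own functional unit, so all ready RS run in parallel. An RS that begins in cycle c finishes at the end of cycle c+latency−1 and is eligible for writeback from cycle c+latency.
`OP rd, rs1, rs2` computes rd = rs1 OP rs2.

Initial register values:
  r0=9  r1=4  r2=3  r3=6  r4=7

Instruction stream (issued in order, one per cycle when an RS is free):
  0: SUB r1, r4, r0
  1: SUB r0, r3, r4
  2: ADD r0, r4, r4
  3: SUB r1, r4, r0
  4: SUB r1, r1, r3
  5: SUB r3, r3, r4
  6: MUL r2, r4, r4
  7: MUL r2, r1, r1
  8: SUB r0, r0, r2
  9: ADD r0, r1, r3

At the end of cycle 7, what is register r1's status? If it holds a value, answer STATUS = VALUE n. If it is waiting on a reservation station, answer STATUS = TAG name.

  c1: issue SUB r1<-Add1  regs: r0:9,r1:Add1,r2:3,r3:6,r4:7
  c2: issue SUB r0<-Add2  regs: r0:Add2,r1:Add1,r2:3,r3:6,r4:7
  c3: CDB Add1=-2; issue ADD r0<-Add1  regs: r0:Add1,r1:-2,r2:3,r3:6,r4:7
  c4: CDB Add2=-1; issue SUB r1<-Add2  regs: r0:Add1,r1:Add2,r2:3,r3:6,r4:7
  c5: CDB Add1=14; issue SUB r1<-Add1  regs: r0:14,r1:Add1,r2:3,r3:6,r4:7
  c6: stall  regs: r0:14,r1:Add1,r2:3,r3:6,r4:7
  c7: CDB Add2=-7; issue SUB r3<-Add2  regs: r0:14,r1:Add1,r2:3,r3:Add2,r4:7

STATUS = TAG Add1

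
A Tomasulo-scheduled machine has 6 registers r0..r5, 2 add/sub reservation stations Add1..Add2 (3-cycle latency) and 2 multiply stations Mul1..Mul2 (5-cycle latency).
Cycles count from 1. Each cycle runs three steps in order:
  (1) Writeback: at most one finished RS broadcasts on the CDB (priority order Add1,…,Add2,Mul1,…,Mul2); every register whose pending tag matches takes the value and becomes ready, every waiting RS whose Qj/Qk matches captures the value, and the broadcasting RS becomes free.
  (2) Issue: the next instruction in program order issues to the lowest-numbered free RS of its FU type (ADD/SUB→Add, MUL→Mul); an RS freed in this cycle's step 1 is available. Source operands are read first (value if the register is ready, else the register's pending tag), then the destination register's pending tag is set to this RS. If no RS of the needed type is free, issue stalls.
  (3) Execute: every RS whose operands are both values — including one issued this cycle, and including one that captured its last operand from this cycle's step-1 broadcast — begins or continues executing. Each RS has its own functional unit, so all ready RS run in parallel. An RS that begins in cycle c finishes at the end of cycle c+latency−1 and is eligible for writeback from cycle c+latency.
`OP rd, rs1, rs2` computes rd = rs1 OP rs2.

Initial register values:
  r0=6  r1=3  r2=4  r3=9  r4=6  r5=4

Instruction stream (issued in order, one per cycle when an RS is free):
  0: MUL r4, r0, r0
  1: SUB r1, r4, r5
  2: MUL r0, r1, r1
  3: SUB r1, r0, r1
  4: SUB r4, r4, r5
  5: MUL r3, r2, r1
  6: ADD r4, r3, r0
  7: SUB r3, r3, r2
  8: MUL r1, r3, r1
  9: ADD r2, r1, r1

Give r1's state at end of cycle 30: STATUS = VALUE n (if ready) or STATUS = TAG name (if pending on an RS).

  c1: issue MUL r4<-Mul1  regs: r0:6,r1:3,r2:4,r3:9,r4:Mul1,r5:4
  c2: issue SUB r1<-Add1  regs: r0:6,r1:Add1,r2:4,r3:9,r4:Mul1,r5:4
  c3: issue MUL r0<-Mul2  regs: r0:Mul2,r1:Add1,r2:4,r3:9,r4:Mul1,r5:4
  c4: issue SUB r1<-Add2  regs: r0:Mul2,r1:Add2,r2:4,r3:9,r4:Mul1,r5:4
  c5: stall  regs: r0:Mul2,r1:Add2,r2:4,r3:9,r4:Mul1,r5:4
  c6: CDB Mul1=36; stall  regs: r0:Mul2,r1:Add2,r2:4,r3:9,r4:36,r5:4
  c7: stall  regs: r0:Mul2,r1:Add2,r2:4,r3:9,r4:36,r5:4
  c8: stall  regs: r0:Mul2,r1:Add2,r2:4,r3:9,r4:36,r5:4
  c9: CDB Add1=32; issue SUB r4<-Add1  regs: r0:Mul2,r1:Add2,r2:4,r3:9,r4:Add1,r5:4
  c10: issue MUL r3<-Mul1  regs: r0:Mul2,r1:Add2,r2:4,r3:Mul1,r4:Add1,r5:4
  c11: stall  regs: r0:Mul2,r1:Add2,r2:4,r3:Mul1,r4:Add1,r5:4
  c12: CDB Add1=32; issue ADD r4<-Add1  regs: r0:Mul2,r1:Add2,r2:4,r3:Mul1,r4:Add1,r5:4
  c13: stall  regs: r0:Mul2,r1:Add2,r2:4,r3:Mul1,r4:Add1,r5:4
  c14: CDB Mul2=1024; stall  regs: r0:1024,r1:Add2,r2:4,r3:Mul1,r4:Add1,r5:4
  c15: stall  regs: r0:1024,r1:Add2,r2:4,r3:Mul1,r4:Add1,r5:4
  c16: stall  regs: r0:1024,r1:Add2,r2:4,r3:Mul1,r4:Add1,r5:4
  c17: CDB Add2=992; issue SUB r3<-Add2  regs: r0:1024,r1:992,r2:4,r3:Add2,r4:Add1,r5:4
  c18: issue MUL r1<-Mul2  regs: r0:1024,r1:Mul2,r2:4,r3:Add2,r4:Add1,r5:4
  c19: stall  regs: r0:1024,r1:Mul2,r2:4,r3:Add2,r4:Add1,r5:4
  c20: stall  regs: r0:1024,r1:Mul2,r2:4,r3:Add2,r4:Add1,r5:4
  c21: stall  regs: r0:1024,r1:Mul2,r2:4,r3:Add2,r4:Add1,r5:4
  c22: CDB Mul1=3968; stall  regs: r0:1024,r1:Mul2,r2:4,r3:Add2,r4:Add1,r5:4
  c23: stall  regs: r0:1024,r1:Mul2,r2:4,r3:Add2,r4:Add1,r5:4
  c24: stall  regs: r0:1024,r1:Mul2,r2:4,r3:Add2,r4:Add1,r5:4
  c25: CDB Add1=4992; issue ADD r2<-Add1  regs: r0:1024,r1:Mul2,r2:Add1,r3:Add2,r4:4992,r5:4
  c26: CDB Add2=3964  regs: r0:1024,r1:Mul2,r2:Add1,r3:3964,r4:4992,r5:4
  c27: -  regs: r0:1024,r1:Mul2,r2:Add1,r3:3964,r4:4992,r5:4
  c28: -  regs: r0:1024,r1:Mul2,r2:Add1,r3:3964,r4:4992,r5:4
  c29: -  regs: r0:1024,r1:Mul2,r2:Add1,r3:3964,r4:4992,r5:4
  c30: -  regs: r0:1024,r1:Mul2,r2:Add1,r3:3964,r4:4992,r5:4

STATUS = TAG Mul2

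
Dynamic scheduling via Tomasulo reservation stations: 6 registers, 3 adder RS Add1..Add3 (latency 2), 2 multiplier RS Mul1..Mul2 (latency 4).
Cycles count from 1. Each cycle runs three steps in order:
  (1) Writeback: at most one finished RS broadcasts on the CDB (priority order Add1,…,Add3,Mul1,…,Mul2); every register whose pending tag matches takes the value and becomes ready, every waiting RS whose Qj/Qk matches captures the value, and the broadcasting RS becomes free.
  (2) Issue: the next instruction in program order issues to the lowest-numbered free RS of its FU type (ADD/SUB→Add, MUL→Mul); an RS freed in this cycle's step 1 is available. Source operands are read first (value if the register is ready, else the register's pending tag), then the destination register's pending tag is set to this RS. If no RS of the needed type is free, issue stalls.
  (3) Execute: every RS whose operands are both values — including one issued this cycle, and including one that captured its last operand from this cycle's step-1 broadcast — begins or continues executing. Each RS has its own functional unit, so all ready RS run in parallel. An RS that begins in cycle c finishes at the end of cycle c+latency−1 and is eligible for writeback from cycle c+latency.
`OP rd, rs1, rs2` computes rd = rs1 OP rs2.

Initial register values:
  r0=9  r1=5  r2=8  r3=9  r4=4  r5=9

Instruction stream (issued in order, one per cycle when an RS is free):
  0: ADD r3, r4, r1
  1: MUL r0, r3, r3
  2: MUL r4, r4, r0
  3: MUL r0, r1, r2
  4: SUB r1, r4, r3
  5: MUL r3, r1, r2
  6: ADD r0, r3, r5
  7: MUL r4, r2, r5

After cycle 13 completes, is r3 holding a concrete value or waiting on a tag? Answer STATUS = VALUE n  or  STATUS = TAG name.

STATUS = TAG Mul1

c1: issue ADD r3<-Add1 | r0:9,r1:5,r2:8,r3:Add1,r4:4,r5:9
c2: issue MUL r0<-Mul1 | r0:Mul1,r1:5,r2:8,r3:Add1,r4:4,r5:9
c3: CDB Add1=9; issue MUL r4<-Mul2 | r0:Mul1,r1:5,r2:8,r3:9,r4:Mul2,r5:9
c4: stall | r0:Mul1,r1:5,r2:8,r3:9,r4:Mul2,r5:9
c5: stall | r0:Mul1,r1:5,r2:8,r3:9,r4:Mul2,r5:9
c6: stall | r0:Mul1,r1:5,r2:8,r3:9,r4:Mul2,r5:9
c7: CDB Mul1=81; issue MUL r0<-Mul1 | r0:Mul1,r1:5,r2:8,r3:9,r4:Mul2,r5:9
c8: issue SUB r1<-Add1 | r0:Mul1,r1:Add1,r2:8,r3:9,r4:Mul2,r5:9
c9: stall | r0:Mul1,r1:Add1,r2:8,r3:9,r4:Mul2,r5:9
c10: stall | r0:Mul1,r1:Add1,r2:8,r3:9,r4:Mul2,r5:9
c11: CDB Mul1=40; issue MUL r3<-Mul1 | r0:40,r1:Add1,r2:8,r3:Mul1,r4:Mul2,r5:9
c12: CDB Mul2=324; issue ADD r0<-Add2 | r0:Add2,r1:Add1,r2:8,r3:Mul1,r4:324,r5:9
c13: issue MUL r4<-Mul2 | r0:Add2,r1:Add1,r2:8,r3:Mul1,r4:Mul2,r5:9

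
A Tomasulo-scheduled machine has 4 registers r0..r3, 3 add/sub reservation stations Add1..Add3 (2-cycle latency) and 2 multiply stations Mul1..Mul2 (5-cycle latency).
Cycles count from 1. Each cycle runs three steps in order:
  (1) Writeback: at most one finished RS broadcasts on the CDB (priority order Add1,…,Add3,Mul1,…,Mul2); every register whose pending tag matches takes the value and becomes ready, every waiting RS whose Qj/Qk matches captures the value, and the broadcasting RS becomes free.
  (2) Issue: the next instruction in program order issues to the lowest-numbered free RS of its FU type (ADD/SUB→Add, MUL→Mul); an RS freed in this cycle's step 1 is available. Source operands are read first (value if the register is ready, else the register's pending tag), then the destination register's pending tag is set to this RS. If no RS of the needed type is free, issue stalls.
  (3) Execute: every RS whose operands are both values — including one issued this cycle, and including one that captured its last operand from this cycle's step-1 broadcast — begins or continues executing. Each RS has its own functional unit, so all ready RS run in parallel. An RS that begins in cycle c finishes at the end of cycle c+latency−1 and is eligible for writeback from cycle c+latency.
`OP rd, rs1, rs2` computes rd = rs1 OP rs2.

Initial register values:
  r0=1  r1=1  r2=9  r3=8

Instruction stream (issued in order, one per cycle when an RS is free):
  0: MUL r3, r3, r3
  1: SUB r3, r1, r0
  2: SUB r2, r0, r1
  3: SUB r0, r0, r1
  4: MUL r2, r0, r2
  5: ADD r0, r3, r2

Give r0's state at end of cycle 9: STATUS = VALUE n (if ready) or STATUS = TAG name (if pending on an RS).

c1: issue MUL r3<-Mul1 | r0:1,r1:1,r2:9,r3:Mul1
c2: issue SUB r3<-Add1 | r0:1,r1:1,r2:9,r3:Add1
c3: issue SUB r2<-Add2 | r0:1,r1:1,r2:Add2,r3:Add1
c4: CDB Add1=0; issue SUB r0<-Add1 | r0:Add1,r1:1,r2:Add2,r3:0
c5: CDB Add2=0; issue MUL r2<-Mul2 | r0:Add1,r1:1,r2:Mul2,r3:0
c6: CDB Add1=0; issue ADD r0<-Add1 | r0:Add1,r1:1,r2:Mul2,r3:0
c7: CDB Mul1=64 | r0:Add1,r1:1,r2:Mul2,r3:0
c8: - | r0:Add1,r1:1,r2:Mul2,r3:0
c9: - | r0:Add1,r1:1,r2:Mul2,r3:0

STATUS = TAG Add1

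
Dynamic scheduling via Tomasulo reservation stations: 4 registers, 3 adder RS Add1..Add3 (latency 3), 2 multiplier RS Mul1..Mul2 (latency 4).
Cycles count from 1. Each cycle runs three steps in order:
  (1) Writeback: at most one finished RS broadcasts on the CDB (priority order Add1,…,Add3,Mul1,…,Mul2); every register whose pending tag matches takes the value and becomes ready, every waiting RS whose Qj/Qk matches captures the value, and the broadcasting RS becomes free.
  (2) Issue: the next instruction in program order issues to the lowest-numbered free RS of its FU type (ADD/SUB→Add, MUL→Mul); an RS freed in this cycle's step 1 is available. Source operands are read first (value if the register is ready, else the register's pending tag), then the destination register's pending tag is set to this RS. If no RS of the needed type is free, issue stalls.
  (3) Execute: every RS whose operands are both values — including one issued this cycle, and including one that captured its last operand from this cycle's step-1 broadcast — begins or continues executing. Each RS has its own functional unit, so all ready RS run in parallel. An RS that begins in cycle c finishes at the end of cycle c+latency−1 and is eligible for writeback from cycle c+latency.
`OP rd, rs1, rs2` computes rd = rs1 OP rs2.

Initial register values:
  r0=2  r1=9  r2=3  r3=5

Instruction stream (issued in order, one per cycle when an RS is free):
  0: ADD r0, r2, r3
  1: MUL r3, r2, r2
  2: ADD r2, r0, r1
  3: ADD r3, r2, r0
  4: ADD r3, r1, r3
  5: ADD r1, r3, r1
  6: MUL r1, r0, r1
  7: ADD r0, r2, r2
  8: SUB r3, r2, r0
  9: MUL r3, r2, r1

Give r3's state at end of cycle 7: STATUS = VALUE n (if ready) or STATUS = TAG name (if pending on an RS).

cycle 1: issue ADD r0<-Add1 // r0:Add1,r1:9,r2:3,r3:5
cycle 2: issue MUL r3<-Mul1 // r0:Add1,r1:9,r2:3,r3:Mul1
cycle 3: issue ADD r2<-Add2 // r0:Add1,r1:9,r2:Add2,r3:Mul1
cycle 4: CDB Add1=8; issue ADD r3<-Add1 // r0:8,r1:9,r2:Add2,r3:Add1
cycle 5: issue ADD r3<-Add3 // r0:8,r1:9,r2:Add2,r3:Add3
cycle 6: CDB Mul1=9; stall // r0:8,r1:9,r2:Add2,r3:Add3
cycle 7: CDB Add2=17; issue ADD r1<-Add2 // r0:8,r1:Add2,r2:17,r3:Add3

STATUS = TAG Add3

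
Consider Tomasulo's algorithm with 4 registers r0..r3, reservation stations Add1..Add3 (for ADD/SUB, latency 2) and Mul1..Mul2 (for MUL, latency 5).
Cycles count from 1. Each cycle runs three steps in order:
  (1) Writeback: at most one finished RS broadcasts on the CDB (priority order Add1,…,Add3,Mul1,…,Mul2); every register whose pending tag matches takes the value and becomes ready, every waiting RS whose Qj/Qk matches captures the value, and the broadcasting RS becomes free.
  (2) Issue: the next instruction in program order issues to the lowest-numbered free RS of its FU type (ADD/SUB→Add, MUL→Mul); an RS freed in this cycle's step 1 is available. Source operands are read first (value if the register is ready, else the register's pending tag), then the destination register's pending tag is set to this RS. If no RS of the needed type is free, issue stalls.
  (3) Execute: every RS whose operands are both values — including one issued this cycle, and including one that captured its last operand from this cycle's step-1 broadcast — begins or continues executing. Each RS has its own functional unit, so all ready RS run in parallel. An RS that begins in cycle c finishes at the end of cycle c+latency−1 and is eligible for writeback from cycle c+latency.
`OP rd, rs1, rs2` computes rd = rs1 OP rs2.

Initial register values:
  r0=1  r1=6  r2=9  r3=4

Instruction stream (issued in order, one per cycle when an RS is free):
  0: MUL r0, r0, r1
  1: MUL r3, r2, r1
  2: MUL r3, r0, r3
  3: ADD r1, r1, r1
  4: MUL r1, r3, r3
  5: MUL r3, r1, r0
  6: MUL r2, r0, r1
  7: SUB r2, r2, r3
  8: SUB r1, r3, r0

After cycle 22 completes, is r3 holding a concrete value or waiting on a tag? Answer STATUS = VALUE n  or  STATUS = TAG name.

cycle 1: issue MUL r0<-Mul1 // r0:Mul1,r1:6,r2:9,r3:4
cycle 2: issue MUL r3<-Mul2 // r0:Mul1,r1:6,r2:9,r3:Mul2
cycle 3: stall // r0:Mul1,r1:6,r2:9,r3:Mul2
cycle 4: stall // r0:Mul1,r1:6,r2:9,r3:Mul2
cycle 5: stall // r0:Mul1,r1:6,r2:9,r3:Mul2
cycle 6: CDB Mul1=6; issue MUL r3<-Mul1 // r0:6,r1:6,r2:9,r3:Mul1
cycle 7: CDB Mul2=54; issue ADD r1<-Add1 // r0:6,r1:Add1,r2:9,r3:Mul1
cycle 8: issue MUL r1<-Mul2 // r0:6,r1:Mul2,r2:9,r3:Mul1
cycle 9: CDB Add1=12; stall // r0:6,r1:Mul2,r2:9,r3:Mul1
cycle 10: stall // r0:6,r1:Mul2,r2:9,r3:Mul1
cycle 11: stall // r0:6,r1:Mul2,r2:9,r3:Mul1
cycle 12: CDB Mul1=324; issue MUL r3<-Mul1 // r0:6,r1:Mul2,r2:9,r3:Mul1
cycle 13: stall // r0:6,r1:Mul2,r2:9,r3:Mul1
cycle 14: stall // r0:6,r1:Mul2,r2:9,r3:Mul1
cycle 15: stall // r0:6,r1:Mul2,r2:9,r3:Mul1
cycle 16: stall // r0:6,r1:Mul2,r2:9,r3:Mul1
cycle 17: CDB Mul2=104976; issue MUL r2<-Mul2 // r0:6,r1:104976,r2:Mul2,r3:Mul1
cycle 18: issue SUB r2<-Add1 // r0:6,r1:104976,r2:Add1,r3:Mul1
cycle 19: issue SUB r1<-Add2 // r0:6,r1:Add2,r2:Add1,r3:Mul1
cycle 20: - // r0:6,r1:Add2,r2:Add1,r3:Mul1
cycle 21: - // r0:6,r1:Add2,r2:Add1,r3:Mul1
cycle 22: CDB Mul1=629856 // r0:6,r1:Add2,r2:Add1,r3:629856

STATUS = VALUE 629856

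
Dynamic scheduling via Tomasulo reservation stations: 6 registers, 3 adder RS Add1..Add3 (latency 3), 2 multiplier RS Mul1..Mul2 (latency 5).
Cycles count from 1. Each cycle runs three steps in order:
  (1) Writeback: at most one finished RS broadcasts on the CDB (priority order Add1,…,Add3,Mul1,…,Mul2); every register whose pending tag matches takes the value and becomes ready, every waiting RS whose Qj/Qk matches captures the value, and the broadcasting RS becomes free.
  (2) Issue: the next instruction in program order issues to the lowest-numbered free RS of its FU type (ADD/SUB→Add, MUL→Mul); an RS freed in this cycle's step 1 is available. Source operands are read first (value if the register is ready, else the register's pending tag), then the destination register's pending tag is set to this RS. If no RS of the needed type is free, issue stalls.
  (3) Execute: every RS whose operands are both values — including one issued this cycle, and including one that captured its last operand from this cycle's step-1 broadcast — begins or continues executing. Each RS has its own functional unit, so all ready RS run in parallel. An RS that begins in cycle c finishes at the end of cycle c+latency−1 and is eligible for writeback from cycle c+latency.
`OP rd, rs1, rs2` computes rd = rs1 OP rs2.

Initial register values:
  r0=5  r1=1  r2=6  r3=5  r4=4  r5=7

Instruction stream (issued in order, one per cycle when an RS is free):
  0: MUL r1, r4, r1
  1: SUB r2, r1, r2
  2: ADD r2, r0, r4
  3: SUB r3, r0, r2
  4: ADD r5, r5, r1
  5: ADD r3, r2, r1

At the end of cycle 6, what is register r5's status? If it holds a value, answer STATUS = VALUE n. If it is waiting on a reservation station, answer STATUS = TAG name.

STATUS = TAG Add2

cycle 1: issue MUL r1<-Mul1 // r0:5,r1:Mul1,r2:6,r3:5,r4:4,r5:7
cycle 2: issue SUB r2<-Add1 // r0:5,r1:Mul1,r2:Add1,r3:5,r4:4,r5:7
cycle 3: issue ADD r2<-Add2 // r0:5,r1:Mul1,r2:Add2,r3:5,r4:4,r5:7
cycle 4: issue SUB r3<-Add3 // r0:5,r1:Mul1,r2:Add2,r3:Add3,r4:4,r5:7
cycle 5: stall // r0:5,r1:Mul1,r2:Add2,r3:Add3,r4:4,r5:7
cycle 6: CDB Add2=9; issue ADD r5<-Add2 // r0:5,r1:Mul1,r2:9,r3:Add3,r4:4,r5:Add2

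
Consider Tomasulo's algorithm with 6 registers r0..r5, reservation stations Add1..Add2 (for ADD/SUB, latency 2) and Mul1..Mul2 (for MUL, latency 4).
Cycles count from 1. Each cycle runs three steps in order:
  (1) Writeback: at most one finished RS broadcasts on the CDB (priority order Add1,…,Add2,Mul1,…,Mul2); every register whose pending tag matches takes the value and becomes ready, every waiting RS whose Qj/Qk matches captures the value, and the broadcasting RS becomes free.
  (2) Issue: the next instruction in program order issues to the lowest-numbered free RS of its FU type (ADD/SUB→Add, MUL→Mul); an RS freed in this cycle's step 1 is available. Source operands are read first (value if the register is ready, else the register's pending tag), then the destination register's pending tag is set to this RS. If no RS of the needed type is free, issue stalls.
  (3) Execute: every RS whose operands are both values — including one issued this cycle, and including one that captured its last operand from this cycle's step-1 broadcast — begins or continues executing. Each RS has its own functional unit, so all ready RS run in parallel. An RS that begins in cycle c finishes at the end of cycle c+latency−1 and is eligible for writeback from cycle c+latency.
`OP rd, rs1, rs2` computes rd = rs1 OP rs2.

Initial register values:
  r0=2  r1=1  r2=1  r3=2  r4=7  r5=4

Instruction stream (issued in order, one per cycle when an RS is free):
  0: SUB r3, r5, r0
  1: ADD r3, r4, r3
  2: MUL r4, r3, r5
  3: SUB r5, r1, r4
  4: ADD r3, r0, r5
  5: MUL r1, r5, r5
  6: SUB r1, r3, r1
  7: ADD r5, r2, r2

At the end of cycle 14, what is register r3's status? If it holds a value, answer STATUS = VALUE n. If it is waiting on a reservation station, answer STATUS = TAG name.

STATUS = VALUE -33

c1: issue SUB r3<-Add1 | r0:2,r1:1,r2:1,r3:Add1,r4:7,r5:4
c2: issue ADD r3<-Add2 | r0:2,r1:1,r2:1,r3:Add2,r4:7,r5:4
c3: CDB Add1=2; issue MUL r4<-Mul1 | r0:2,r1:1,r2:1,r3:Add2,r4:Mul1,r5:4
c4: issue SUB r5<-Add1 | r0:2,r1:1,r2:1,r3:Add2,r4:Mul1,r5:Add1
c5: CDB Add2=9; issue ADD r3<-Add2 | r0:2,r1:1,r2:1,r3:Add2,r4:Mul1,r5:Add1
c6: issue MUL r1<-Mul2 | r0:2,r1:Mul2,r2:1,r3:Add2,r4:Mul1,r5:Add1
c7: stall | r0:2,r1:Mul2,r2:1,r3:Add2,r4:Mul1,r5:Add1
c8: stall | r0:2,r1:Mul2,r2:1,r3:Add2,r4:Mul1,r5:Add1
c9: CDB Mul1=36; stall | r0:2,r1:Mul2,r2:1,r3:Add2,r4:36,r5:Add1
c10: stall | r0:2,r1:Mul2,r2:1,r3:Add2,r4:36,r5:Add1
c11: CDB Add1=-35; issue SUB r1<-Add1 | r0:2,r1:Add1,r2:1,r3:Add2,r4:36,r5:-35
c12: stall | r0:2,r1:Add1,r2:1,r3:Add2,r4:36,r5:-35
c13: CDB Add2=-33; issue ADD r5<-Add2 | r0:2,r1:Add1,r2:1,r3:-33,r4:36,r5:Add2
c14: - | r0:2,r1:Add1,r2:1,r3:-33,r4:36,r5:Add2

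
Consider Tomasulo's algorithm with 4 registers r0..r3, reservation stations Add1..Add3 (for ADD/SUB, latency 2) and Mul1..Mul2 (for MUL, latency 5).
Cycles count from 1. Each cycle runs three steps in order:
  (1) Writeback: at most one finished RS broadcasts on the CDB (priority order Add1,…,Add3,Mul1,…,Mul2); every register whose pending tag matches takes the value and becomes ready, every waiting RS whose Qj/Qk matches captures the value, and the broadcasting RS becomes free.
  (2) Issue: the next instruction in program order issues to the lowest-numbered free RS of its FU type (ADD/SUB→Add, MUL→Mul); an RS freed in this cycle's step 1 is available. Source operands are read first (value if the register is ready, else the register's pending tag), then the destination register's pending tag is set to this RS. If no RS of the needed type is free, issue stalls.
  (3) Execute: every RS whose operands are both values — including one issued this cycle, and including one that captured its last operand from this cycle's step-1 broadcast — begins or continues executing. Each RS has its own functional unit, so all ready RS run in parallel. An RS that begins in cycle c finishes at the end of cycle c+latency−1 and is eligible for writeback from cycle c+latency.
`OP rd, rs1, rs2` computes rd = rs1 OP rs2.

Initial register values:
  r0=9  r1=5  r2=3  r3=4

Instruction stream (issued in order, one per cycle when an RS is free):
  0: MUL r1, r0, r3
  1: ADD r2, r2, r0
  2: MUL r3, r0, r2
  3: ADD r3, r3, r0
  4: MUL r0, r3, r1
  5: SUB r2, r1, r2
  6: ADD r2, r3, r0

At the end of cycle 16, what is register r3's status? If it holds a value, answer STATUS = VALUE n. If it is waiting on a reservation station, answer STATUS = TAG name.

c1: issue MUL r1<-Mul1 | r0:9,r1:Mul1,r2:3,r3:4
c2: issue ADD r2<-Add1 | r0:9,r1:Mul1,r2:Add1,r3:4
c3: issue MUL r3<-Mul2 | r0:9,r1:Mul1,r2:Add1,r3:Mul2
c4: CDB Add1=12; issue ADD r3<-Add1 | r0:9,r1:Mul1,r2:12,r3:Add1
c5: stall | r0:9,r1:Mul1,r2:12,r3:Add1
c6: CDB Mul1=36; issue MUL r0<-Mul1 | r0:Mul1,r1:36,r2:12,r3:Add1
c7: issue SUB r2<-Add2 | r0:Mul1,r1:36,r2:Add2,r3:Add1
c8: issue ADD r2<-Add3 | r0:Mul1,r1:36,r2:Add3,r3:Add1
c9: CDB Add2=24 | r0:Mul1,r1:36,r2:Add3,r3:Add1
c10: CDB Mul2=108 | r0:Mul1,r1:36,r2:Add3,r3:Add1
c11: - | r0:Mul1,r1:36,r2:Add3,r3:Add1
c12: CDB Add1=117 | r0:Mul1,r1:36,r2:Add3,r3:117
c13: - | r0:Mul1,r1:36,r2:Add3,r3:117
c14: - | r0:Mul1,r1:36,r2:Add3,r3:117
c15: - | r0:Mul1,r1:36,r2:Add3,r3:117
c16: - | r0:Mul1,r1:36,r2:Add3,r3:117

STATUS = VALUE 117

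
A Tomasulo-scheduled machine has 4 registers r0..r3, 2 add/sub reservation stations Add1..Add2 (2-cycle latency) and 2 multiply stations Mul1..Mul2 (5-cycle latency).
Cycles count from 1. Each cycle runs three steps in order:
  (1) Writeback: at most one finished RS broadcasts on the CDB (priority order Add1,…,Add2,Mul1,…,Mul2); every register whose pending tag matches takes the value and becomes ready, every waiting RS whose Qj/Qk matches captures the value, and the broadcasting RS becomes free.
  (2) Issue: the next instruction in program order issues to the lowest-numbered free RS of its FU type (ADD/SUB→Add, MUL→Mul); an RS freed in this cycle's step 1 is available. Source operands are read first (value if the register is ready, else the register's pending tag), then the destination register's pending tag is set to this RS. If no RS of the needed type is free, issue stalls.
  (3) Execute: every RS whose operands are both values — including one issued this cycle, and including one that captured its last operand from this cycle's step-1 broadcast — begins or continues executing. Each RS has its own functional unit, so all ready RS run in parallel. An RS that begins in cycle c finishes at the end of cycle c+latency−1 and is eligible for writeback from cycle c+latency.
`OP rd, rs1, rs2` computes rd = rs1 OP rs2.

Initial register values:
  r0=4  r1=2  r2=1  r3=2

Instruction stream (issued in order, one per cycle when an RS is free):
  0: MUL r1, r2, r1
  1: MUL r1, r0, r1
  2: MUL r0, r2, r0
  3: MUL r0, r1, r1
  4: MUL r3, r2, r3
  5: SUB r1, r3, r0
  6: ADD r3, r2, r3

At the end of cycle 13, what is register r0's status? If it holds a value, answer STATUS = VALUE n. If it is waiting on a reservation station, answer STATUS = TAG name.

c1: issue MUL r1<-Mul1 | r0:4,r1:Mul1,r2:1,r3:2
c2: issue MUL r1<-Mul2 | r0:4,r1:Mul2,r2:1,r3:2
c3: stall | r0:4,r1:Mul2,r2:1,r3:2
c4: stall | r0:4,r1:Mul2,r2:1,r3:2
c5: stall | r0:4,r1:Mul2,r2:1,r3:2
c6: CDB Mul1=2; issue MUL r0<-Mul1 | r0:Mul1,r1:Mul2,r2:1,r3:2
c7: stall | r0:Mul1,r1:Mul2,r2:1,r3:2
c8: stall | r0:Mul1,r1:Mul2,r2:1,r3:2
c9: stall | r0:Mul1,r1:Mul2,r2:1,r3:2
c10: stall | r0:Mul1,r1:Mul2,r2:1,r3:2
c11: CDB Mul1=4; issue MUL r0<-Mul1 | r0:Mul1,r1:Mul2,r2:1,r3:2
c12: CDB Mul2=8; issue MUL r3<-Mul2 | r0:Mul1,r1:8,r2:1,r3:Mul2
c13: issue SUB r1<-Add1 | r0:Mul1,r1:Add1,r2:1,r3:Mul2

STATUS = TAG Mul1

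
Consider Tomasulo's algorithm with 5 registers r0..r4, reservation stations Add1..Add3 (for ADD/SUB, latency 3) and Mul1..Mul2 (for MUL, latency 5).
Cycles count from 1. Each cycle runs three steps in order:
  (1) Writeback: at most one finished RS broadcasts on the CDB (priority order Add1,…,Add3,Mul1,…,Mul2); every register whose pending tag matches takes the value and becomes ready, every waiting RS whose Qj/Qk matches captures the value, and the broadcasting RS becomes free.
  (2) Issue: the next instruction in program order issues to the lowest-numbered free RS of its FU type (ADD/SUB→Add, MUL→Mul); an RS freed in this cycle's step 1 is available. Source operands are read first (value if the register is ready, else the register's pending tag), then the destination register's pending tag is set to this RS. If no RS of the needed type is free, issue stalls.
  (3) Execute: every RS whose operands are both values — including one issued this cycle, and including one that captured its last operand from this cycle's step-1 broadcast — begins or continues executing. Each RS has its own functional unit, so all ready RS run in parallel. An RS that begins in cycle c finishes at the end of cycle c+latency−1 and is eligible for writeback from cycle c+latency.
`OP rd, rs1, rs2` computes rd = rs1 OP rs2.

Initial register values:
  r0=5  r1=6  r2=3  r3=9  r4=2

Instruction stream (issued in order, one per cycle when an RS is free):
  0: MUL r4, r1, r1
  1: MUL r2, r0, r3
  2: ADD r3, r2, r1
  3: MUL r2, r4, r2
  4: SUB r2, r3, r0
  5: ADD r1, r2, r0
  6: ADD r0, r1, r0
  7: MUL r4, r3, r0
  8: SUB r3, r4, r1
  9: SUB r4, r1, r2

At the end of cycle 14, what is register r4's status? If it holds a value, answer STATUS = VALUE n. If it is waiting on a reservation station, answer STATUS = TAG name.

STATUS = TAG Mul2

cycle 1: issue MUL r4<-Mul1 // r0:5,r1:6,r2:3,r3:9,r4:Mul1
cycle 2: issue MUL r2<-Mul2 // r0:5,r1:6,r2:Mul2,r3:9,r4:Mul1
cycle 3: issue ADD r3<-Add1 // r0:5,r1:6,r2:Mul2,r3:Add1,r4:Mul1
cycle 4: stall // r0:5,r1:6,r2:Mul2,r3:Add1,r4:Mul1
cycle 5: stall // r0:5,r1:6,r2:Mul2,r3:Add1,r4:Mul1
cycle 6: CDB Mul1=36; issue MUL r2<-Mul1 // r0:5,r1:6,r2:Mul1,r3:Add1,r4:36
cycle 7: CDB Mul2=45; issue SUB r2<-Add2 // r0:5,r1:6,r2:Add2,r3:Add1,r4:36
cycle 8: issue ADD r1<-Add3 // r0:5,r1:Add3,r2:Add2,r3:Add1,r4:36
cycle 9: stall // r0:5,r1:Add3,r2:Add2,r3:Add1,r4:36
cycle 10: CDB Add1=51; issue ADD r0<-Add1 // r0:Add1,r1:Add3,r2:Add2,r3:51,r4:36
cycle 11: issue MUL r4<-Mul2 // r0:Add1,r1:Add3,r2:Add2,r3:51,r4:Mul2
cycle 12: CDB Mul1=1620; stall // r0:Add1,r1:Add3,r2:Add2,r3:51,r4:Mul2
cycle 13: CDB Add2=46; issue SUB r3<-Add2 // r0:Add1,r1:Add3,r2:46,r3:Add2,r4:Mul2
cycle 14: stall // r0:Add1,r1:Add3,r2:46,r3:Add2,r4:Mul2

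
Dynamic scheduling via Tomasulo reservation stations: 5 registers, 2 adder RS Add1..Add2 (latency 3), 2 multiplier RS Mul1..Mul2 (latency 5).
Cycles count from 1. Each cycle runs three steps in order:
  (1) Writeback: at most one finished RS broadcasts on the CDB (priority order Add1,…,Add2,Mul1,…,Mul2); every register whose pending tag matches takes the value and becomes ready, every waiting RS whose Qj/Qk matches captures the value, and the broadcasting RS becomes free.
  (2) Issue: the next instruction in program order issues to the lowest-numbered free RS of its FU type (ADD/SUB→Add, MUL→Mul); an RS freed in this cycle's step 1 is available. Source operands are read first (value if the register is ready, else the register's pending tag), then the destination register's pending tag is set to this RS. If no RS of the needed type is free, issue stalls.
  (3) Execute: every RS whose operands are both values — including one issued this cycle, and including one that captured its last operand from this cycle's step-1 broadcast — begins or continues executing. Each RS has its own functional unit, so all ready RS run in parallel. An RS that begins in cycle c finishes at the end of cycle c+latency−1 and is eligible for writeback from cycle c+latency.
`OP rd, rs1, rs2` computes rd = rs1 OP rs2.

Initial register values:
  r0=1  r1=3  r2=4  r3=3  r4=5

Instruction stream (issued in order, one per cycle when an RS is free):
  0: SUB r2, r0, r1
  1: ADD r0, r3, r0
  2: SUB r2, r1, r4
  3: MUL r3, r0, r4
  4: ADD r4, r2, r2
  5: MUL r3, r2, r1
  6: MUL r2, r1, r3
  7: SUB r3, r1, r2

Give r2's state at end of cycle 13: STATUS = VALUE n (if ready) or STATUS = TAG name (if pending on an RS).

STATUS = TAG Mul1

  c1: issue SUB r2<-Add1  regs: r0:1,r1:3,r2:Add1,r3:3,r4:5
  c2: issue ADD r0<-Add2  regs: r0:Add2,r1:3,r2:Add1,r3:3,r4:5
  c3: stall  regs: r0:Add2,r1:3,r2:Add1,r3:3,r4:5
  c4: CDB Add1=-2; issue SUB r2<-Add1  regs: r0:Add2,r1:3,r2:Add1,r3:3,r4:5
  c5: CDB Add2=4; issue MUL r3<-Mul1  regs: r0:4,r1:3,r2:Add1,r3:Mul1,r4:5
  c6: issue ADD r4<-Add2  regs: r0:4,r1:3,r2:Add1,r3:Mul1,r4:Add2
  c7: CDB Add1=-2; issue MUL r3<-Mul2  regs: r0:4,r1:3,r2:-2,r3:Mul2,r4:Add2
  c8: stall  regs: r0:4,r1:3,r2:-2,r3:Mul2,r4:Add2
  c9: stall  regs: r0:4,r1:3,r2:-2,r3:Mul2,r4:Add2
  c10: CDB Add2=-4; stall  regs: r0:4,r1:3,r2:-2,r3:Mul2,r4:-4
  c11: CDB Mul1=20; issue MUL r2<-Mul1  regs: r0:4,r1:3,r2:Mul1,r3:Mul2,r4:-4
  c12: CDB Mul2=-6; issue SUB r3<-Add1  regs: r0:4,r1:3,r2:Mul1,r3:Add1,r4:-4
  c13: -  regs: r0:4,r1:3,r2:Mul1,r3:Add1,r4:-4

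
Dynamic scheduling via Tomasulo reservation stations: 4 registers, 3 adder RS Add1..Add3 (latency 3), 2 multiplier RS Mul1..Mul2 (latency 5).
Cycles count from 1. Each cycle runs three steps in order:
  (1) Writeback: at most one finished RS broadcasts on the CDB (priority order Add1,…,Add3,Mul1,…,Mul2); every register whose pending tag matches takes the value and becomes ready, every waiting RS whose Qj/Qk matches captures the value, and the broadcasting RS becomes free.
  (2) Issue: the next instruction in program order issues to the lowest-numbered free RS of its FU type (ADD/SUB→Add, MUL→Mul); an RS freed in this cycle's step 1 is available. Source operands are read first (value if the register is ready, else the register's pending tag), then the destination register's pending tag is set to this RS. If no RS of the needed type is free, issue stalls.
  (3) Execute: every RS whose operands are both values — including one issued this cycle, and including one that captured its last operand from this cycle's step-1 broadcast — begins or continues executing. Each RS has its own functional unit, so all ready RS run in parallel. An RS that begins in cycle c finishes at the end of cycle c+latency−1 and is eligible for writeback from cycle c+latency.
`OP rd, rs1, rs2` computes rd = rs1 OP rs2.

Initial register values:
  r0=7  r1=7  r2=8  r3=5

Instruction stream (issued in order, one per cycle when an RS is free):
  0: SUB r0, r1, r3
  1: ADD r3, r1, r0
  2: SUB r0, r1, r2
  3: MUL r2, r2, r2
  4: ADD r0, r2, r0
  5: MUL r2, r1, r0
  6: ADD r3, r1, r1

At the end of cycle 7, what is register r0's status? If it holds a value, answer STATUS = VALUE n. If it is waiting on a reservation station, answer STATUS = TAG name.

c1: issue SUB r0<-Add1 | r0:Add1,r1:7,r2:8,r3:5
c2: issue ADD r3<-Add2 | r0:Add1,r1:7,r2:8,r3:Add2
c3: issue SUB r0<-Add3 | r0:Add3,r1:7,r2:8,r3:Add2
c4: CDB Add1=2; issue MUL r2<-Mul1 | r0:Add3,r1:7,r2:Mul1,r3:Add2
c5: issue ADD r0<-Add1 | r0:Add1,r1:7,r2:Mul1,r3:Add2
c6: CDB Add3=-1; issue MUL r2<-Mul2 | r0:Add1,r1:7,r2:Mul2,r3:Add2
c7: CDB Add2=9; issue ADD r3<-Add2 | r0:Add1,r1:7,r2:Mul2,r3:Add2

STATUS = TAG Add1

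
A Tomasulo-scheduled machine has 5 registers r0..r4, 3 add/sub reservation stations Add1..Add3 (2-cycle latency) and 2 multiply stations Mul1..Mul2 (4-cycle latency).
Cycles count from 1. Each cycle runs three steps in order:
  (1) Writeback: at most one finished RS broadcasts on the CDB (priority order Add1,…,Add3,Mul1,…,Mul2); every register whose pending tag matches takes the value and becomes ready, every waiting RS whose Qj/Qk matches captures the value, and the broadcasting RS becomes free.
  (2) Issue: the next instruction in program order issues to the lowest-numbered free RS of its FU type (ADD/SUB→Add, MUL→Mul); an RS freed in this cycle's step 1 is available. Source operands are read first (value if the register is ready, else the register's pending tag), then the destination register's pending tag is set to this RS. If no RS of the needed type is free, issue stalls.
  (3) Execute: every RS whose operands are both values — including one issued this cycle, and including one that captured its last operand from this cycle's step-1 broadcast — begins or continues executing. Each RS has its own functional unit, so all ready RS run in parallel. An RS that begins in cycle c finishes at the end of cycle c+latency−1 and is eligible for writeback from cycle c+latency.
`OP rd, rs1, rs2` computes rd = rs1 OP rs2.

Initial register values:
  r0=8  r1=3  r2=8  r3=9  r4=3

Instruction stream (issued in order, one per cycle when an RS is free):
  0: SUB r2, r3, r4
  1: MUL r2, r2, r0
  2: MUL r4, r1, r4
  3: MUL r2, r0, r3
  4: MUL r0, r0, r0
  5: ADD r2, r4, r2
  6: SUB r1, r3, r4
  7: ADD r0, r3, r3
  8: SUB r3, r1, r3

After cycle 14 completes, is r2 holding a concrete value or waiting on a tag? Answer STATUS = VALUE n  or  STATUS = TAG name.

STATUS = VALUE 81

cycle 1: issue SUB r2<-Add1 // r0:8,r1:3,r2:Add1,r3:9,r4:3
cycle 2: issue MUL r2<-Mul1 // r0:8,r1:3,r2:Mul1,r3:9,r4:3
cycle 3: CDB Add1=6; issue MUL r4<-Mul2 // r0:8,r1:3,r2:Mul1,r3:9,r4:Mul2
cycle 4: stall // r0:8,r1:3,r2:Mul1,r3:9,r4:Mul2
cycle 5: stall // r0:8,r1:3,r2:Mul1,r3:9,r4:Mul2
cycle 6: stall // r0:8,r1:3,r2:Mul1,r3:9,r4:Mul2
cycle 7: CDB Mul1=48; issue MUL r2<-Mul1 // r0:8,r1:3,r2:Mul1,r3:9,r4:Mul2
cycle 8: CDB Mul2=9; issue MUL r0<-Mul2 // r0:Mul2,r1:3,r2:Mul1,r3:9,r4:9
cycle 9: issue ADD r2<-Add1 // r0:Mul2,r1:3,r2:Add1,r3:9,r4:9
cycle 10: issue SUB r1<-Add2 // r0:Mul2,r1:Add2,r2:Add1,r3:9,r4:9
cycle 11: CDB Mul1=72; issue ADD r0<-Add3 // r0:Add3,r1:Add2,r2:Add1,r3:9,r4:9
cycle 12: CDB Add2=0; issue SUB r3<-Add2 // r0:Add3,r1:0,r2:Add1,r3:Add2,r4:9
cycle 13: CDB Add1=81 // r0:Add3,r1:0,r2:81,r3:Add2,r4:9
cycle 14: CDB Add2=-9 // r0:Add3,r1:0,r2:81,r3:-9,r4:9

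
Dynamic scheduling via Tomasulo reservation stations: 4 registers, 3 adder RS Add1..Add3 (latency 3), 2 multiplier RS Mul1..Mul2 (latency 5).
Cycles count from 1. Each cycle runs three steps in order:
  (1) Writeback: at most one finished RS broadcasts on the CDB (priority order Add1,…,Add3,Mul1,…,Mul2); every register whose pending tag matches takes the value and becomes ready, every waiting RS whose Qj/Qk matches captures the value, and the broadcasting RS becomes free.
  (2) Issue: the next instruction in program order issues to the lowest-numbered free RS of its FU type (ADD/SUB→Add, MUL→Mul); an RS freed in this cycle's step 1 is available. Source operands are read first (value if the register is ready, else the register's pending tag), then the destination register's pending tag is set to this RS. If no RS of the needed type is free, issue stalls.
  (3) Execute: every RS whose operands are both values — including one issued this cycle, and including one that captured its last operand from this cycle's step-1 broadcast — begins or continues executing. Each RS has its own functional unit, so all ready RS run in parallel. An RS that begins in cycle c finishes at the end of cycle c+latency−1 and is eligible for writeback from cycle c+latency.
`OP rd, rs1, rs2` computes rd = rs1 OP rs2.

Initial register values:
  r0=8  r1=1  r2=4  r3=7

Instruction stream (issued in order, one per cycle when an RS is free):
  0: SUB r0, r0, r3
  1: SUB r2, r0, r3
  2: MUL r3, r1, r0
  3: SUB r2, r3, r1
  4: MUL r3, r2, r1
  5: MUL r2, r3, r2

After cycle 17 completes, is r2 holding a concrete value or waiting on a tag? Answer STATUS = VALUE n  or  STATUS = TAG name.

STATUS = TAG Mul1

cycle 1: issue SUB r0<-Add1 // r0:Add1,r1:1,r2:4,r3:7
cycle 2: issue SUB r2<-Add2 // r0:Add1,r1:1,r2:Add2,r3:7
cycle 3: issue MUL r3<-Mul1 // r0:Add1,r1:1,r2:Add2,r3:Mul1
cycle 4: CDB Add1=1; issue SUB r2<-Add1 // r0:1,r1:1,r2:Add1,r3:Mul1
cycle 5: issue MUL r3<-Mul2 // r0:1,r1:1,r2:Add1,r3:Mul2
cycle 6: stall // r0:1,r1:1,r2:Add1,r3:Mul2
cycle 7: CDB Add2=-6; stall // r0:1,r1:1,r2:Add1,r3:Mul2
cycle 8: stall // r0:1,r1:1,r2:Add1,r3:Mul2
cycle 9: CDB Mul1=1; issue MUL r2<-Mul1 // r0:1,r1:1,r2:Mul1,r3:Mul2
cycle 10: - // r0:1,r1:1,r2:Mul1,r3:Mul2
cycle 11: - // r0:1,r1:1,r2:Mul1,r3:Mul2
cycle 12: CDB Add1=0 // r0:1,r1:1,r2:Mul1,r3:Mul2
cycle 13: - // r0:1,r1:1,r2:Mul1,r3:Mul2
cycle 14: - // r0:1,r1:1,r2:Mul1,r3:Mul2
cycle 15: - // r0:1,r1:1,r2:Mul1,r3:Mul2
cycle 16: - // r0:1,r1:1,r2:Mul1,r3:Mul2
cycle 17: CDB Mul2=0 // r0:1,r1:1,r2:Mul1,r3:0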